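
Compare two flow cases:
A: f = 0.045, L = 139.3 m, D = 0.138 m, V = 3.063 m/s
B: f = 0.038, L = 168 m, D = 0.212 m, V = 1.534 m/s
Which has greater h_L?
h_L(A) = 21.72 m, h_L(B) = 3.612 m. Answer: A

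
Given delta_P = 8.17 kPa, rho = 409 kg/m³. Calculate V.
Formula: V = \sqrt{\frac{2 \Delta P}{\rho}}
V = √(2·(8.17·1000)/409) = 6.321 m/s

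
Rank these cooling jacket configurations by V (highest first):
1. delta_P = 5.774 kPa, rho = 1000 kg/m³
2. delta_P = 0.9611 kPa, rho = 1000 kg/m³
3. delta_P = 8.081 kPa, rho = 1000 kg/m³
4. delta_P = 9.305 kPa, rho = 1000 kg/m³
Case 1: V = 3.398 m/s
Case 2: V = 1.386 m/s
Case 3: V = 4.02 m/s
Case 4: V = 4.314 m/s
Ranking (highest first): 4, 3, 1, 2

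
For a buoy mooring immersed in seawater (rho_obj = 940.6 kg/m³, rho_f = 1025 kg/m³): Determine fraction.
Formula: f_{sub} = \frac{\rho_{obj}}{\rho_f}
fraction = 940.6/1025 = 0.9177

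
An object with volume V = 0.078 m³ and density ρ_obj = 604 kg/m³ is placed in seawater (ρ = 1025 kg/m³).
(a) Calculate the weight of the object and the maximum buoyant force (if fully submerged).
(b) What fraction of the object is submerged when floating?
(a) W=rho_obj*g*V=604*9.81*0.078=462.2 N; F_B(max)=rho*g*V=1025*9.81*0.078=784.3 N
(b) Floating fraction=rho_obj/rho=604/1025=0.589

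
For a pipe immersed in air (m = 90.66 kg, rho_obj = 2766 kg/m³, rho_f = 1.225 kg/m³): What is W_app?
Formula: W_{app} = mg\left(1 - \frac{\rho_f}{\rho_{obj}}\right)
W_app = 90.66·9.81·(1 − 1.225/2766) = 889 N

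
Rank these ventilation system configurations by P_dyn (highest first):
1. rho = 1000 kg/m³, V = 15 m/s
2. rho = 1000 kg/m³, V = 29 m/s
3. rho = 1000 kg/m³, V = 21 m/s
Case 1: P_dyn = 112.5 kPa
Case 2: P_dyn = 420.5 kPa
Case 3: P_dyn = 220.5 kPa
Ranking (highest first): 2, 3, 1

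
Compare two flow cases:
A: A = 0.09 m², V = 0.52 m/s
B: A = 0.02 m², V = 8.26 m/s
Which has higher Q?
Q(A) = 46.8 L/s, Q(B) = 165.2 L/s. Answer: B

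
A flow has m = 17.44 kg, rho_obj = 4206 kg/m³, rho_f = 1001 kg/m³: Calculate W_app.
Formula: W_{app} = mg\left(1 - \frac{\rho_f}{\rho_{obj}}\right)
W_app = 17.44·9.81·(1 − 1001/4206) = 130.4 N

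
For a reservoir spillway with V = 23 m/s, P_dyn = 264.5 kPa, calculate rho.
Formula: P_{dyn} = \frac{1}{2} \rho V^2
Substituting knowns: 264.5 = 0.5·rho·23²/1000
Solving for rho: rho = 2·(264.5·1000)/23² = 1000 kg/m³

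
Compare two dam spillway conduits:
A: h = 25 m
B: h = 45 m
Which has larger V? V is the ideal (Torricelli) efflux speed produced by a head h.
V(A) = 22.15 m/s, V(B) = 29.71 m/s. Answer: B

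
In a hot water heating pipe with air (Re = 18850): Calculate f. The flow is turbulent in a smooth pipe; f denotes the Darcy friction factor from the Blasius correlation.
Formula: f = \frac{0.316}{Re^{0.25}}
f = 0.316/18850^0.25 = 0.02697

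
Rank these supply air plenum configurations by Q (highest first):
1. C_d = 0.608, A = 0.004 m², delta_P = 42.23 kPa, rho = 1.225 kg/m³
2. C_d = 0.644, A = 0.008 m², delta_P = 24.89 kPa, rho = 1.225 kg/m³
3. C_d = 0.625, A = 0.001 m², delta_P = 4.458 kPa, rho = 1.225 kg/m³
Case 1: Q = 638.6 L/s
Case 2: Q = 1039 L/s
Case 3: Q = 53.32 L/s
Ranking (highest first): 2, 1, 3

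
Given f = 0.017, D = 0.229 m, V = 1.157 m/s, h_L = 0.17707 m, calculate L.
Formula: h_L = f \frac{L}{D} \frac{V^2}{2g}
Substituting knowns: 0.17707 = 0.017·(L/0.229)·1.157²/(2·9.81)
Solving for L: L = 0.17707·2·9.81·0.229/(0.017·1.157²) = 34.96 m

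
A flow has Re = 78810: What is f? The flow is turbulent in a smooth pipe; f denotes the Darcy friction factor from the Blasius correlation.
Formula: f = \frac{0.316}{Re^{0.25}}
f = 0.316/78810^0.25 = 0.01886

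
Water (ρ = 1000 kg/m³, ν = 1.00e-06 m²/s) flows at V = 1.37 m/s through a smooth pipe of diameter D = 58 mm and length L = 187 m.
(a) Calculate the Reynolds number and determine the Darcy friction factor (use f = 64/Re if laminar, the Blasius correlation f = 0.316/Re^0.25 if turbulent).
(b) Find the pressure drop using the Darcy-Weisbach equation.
(a) Re = V·D/ν = 1.37·0.058/1.00e-06 = 79460 → turbulent (Re > 4000); f = 0.316/Re^0.25 = 0.316/79460^0.25 = 0.018821
(b) Darcy-Weisbach: ΔP = f·(L/D)·½ρV²/1000 = 0.018821·(187/0.058)·½·1000·1.37²/1000 = 56.95 kPa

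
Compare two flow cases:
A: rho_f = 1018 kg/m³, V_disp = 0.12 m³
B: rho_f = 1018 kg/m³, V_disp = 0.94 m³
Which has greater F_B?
F_B(A) = 1198 N, F_B(B) = 9387 N. Answer: B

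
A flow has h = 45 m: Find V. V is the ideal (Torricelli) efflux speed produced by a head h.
Formula: V = \sqrt{2 g h}
V = √(2·9.81·45) = 29.71 m/s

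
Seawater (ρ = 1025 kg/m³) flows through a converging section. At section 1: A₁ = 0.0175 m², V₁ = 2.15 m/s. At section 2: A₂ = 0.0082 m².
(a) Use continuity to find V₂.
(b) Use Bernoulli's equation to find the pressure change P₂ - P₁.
(a) Continuity: A₁V₁=A₂V₂ -> V₂=A₁V₁/A₂=0.0175*2.15/0.0082=4.59 m/s
(b) Bernoulli: P₂-P₁=0.5*rho*(V₁^2-V₂^2)/1000=0.5*1025*(2.15^2-4.59^2)/1000=-8.428 kPa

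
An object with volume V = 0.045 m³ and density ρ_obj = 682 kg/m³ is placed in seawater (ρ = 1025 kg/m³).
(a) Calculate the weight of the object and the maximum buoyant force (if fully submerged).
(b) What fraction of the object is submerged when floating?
(a) W=rho_obj*g*V=682*9.81*0.045=301.1 N; F_B(max)=rho*g*V=1025*9.81*0.045=452.5 N
(b) Floating fraction=rho_obj/rho=682/1025=0.665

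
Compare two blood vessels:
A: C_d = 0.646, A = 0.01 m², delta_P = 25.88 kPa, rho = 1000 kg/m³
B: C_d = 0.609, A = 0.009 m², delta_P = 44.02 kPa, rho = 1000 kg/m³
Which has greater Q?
Q(A) = 46.48 L/s, Q(B) = 51.43 L/s. Answer: B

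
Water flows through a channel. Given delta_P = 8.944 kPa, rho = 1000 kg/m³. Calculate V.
Formula: V = \sqrt{\frac{2 \Delta P}{\rho}}
V = √(2·(8.944·1000)/1000) = 4.229 m/s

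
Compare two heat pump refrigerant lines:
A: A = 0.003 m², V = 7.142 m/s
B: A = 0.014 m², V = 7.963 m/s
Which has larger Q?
Q(A) = 21.43 L/s, Q(B) = 111.5 L/s. Answer: B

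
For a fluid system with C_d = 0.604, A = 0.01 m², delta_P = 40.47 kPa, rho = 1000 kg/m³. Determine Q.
Formula: Q = C_d A \sqrt{\frac{2 \Delta P}{\rho}}
Q = 0.604·0.01·√(2·(40.47·1000)/1000)·1000 = 54.34 L/s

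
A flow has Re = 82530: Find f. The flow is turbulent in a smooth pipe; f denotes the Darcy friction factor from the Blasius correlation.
Formula: f = \frac{0.316}{Re^{0.25}}
f = 0.316/82530^0.25 = 0.01864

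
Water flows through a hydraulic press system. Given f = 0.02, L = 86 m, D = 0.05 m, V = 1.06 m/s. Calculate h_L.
Formula: h_L = f \frac{L}{D} \frac{V^2}{2g}
h_L = 0.02·(86/0.05)·1.06²/(2·9.81) = 1.97 m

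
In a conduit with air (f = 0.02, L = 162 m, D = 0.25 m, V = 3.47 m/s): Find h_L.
Formula: h_L = f \frac{L}{D} \frac{V^2}{2g}
h_L = 0.02·(162/0.25)·3.47²/(2·9.81) = 7.954 m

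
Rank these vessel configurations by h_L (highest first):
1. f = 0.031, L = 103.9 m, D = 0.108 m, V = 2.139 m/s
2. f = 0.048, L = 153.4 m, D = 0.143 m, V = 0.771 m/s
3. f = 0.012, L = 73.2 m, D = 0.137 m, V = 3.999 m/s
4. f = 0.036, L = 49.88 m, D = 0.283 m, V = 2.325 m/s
Case 1: h_L = 6.955 m
Case 2: h_L = 1.56 m
Case 3: h_L = 5.226 m
Case 4: h_L = 1.748 m
Ranking (highest first): 1, 3, 4, 2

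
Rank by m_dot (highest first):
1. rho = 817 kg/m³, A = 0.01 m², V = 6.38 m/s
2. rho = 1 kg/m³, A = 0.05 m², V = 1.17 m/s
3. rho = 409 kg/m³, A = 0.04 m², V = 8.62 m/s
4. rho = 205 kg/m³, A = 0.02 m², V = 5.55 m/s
Case 1: m_dot = 52.12 kg/s
Case 2: m_dot = 0.0585 kg/s
Case 3: m_dot = 141 kg/s
Case 4: m_dot = 22.75 kg/s
Ranking (highest first): 3, 1, 4, 2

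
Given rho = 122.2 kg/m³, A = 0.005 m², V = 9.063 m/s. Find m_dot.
Formula: \dot{m} = \rho A V
m_dot = 122.2·0.005·9.063 = 5.537 kg/s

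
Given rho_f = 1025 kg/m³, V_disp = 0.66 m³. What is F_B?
Formula: F_B = \rho_f g V_{disp}
F_B = 1025·9.81·0.66 = 6636 N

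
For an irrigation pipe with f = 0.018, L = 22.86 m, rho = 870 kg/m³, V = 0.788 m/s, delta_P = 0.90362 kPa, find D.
Formula: \Delta P = f \frac{L}{D} \frac{\rho V^2}{2}
Substituting knowns: 0.90362 = 0.018·(22.86/D)·0.5·870·0.788²/1000
Solving for D: D = 0.018·22.86·0.5·870·0.788²/(0.90362·1000) = 0.123 m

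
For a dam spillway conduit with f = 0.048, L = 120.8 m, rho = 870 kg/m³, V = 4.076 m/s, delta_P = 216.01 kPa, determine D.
Formula: \Delta P = f \frac{L}{D} \frac{\rho V^2}{2}
Substituting knowns: 216.01 = 0.048·(120.8/D)·0.5·870·4.076²/1000
Solving for D: D = 0.048·120.8·0.5·870·4.076²/(216.01·1000) = 0.194 m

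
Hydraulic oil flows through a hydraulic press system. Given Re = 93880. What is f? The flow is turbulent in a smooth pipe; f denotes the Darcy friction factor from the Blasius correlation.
Formula: f = \frac{0.316}{Re^{0.25}}
f = 0.316/93880^0.25 = 0.01805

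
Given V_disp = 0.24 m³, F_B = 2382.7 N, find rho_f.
Formula: F_B = \rho_f g V_{disp}
Substituting knowns: 2382.7 = rho_f·9.81·0.24
Solving for rho_f: rho_f = 2382.7/(9.81·0.24) = 1012 kg/m³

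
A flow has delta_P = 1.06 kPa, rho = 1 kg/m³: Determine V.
Formula: V = \sqrt{\frac{2 \Delta P}{\rho}}
V = √(2·(1.06·1000)/1) = 46.04 m/s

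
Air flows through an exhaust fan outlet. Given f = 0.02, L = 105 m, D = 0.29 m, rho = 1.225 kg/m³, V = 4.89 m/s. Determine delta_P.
Formula: \Delta P = f \frac{L}{D} \frac{\rho V^2}{2}
delta_P = 0.02·(105/0.29)·0.5·1.225·4.89²/1000 = 0.1061 kPa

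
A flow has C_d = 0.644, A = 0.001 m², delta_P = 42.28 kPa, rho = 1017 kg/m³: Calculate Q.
Formula: Q = C_d A \sqrt{\frac{2 \Delta P}{\rho}}
Q = 0.644·0.001·√(2·(42.28·1000)/1017)·1000 = 5.872 L/s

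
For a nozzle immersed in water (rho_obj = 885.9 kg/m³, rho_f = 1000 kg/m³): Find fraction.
Formula: f_{sub} = \frac{\rho_{obj}}{\rho_f}
fraction = 885.9/1000 = 0.8859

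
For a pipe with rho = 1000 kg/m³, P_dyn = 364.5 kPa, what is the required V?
Formula: P_{dyn} = \frac{1}{2} \rho V^2
Substituting knowns: 364.5 = 0.5·1000·V²/1000
Solving for V: V = √(2·(364.5·1000)/1000) = 27 m/s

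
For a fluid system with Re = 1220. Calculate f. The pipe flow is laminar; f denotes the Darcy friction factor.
Formula: f = \frac{64}{Re}
f = 64/1220 = 0.05246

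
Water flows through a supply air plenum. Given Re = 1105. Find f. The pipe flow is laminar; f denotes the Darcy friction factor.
Formula: f = \frac{64}{Re}
f = 64/1105 = 0.05792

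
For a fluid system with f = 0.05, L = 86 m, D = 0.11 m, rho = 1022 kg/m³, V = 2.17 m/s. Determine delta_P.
Formula: \Delta P = f \frac{L}{D} \frac{\rho V^2}{2}
delta_P = 0.05·(86/0.11)·0.5·1022·2.17²/1000 = 94.06 kPa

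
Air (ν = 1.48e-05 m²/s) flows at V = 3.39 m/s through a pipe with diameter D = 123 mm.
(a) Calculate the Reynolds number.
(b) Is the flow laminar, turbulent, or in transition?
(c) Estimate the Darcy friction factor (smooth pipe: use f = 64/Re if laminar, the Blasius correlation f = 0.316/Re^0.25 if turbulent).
(a) Re = V·D/ν = 3.39·0.123/1.48e-05 = 28174
(b) Flow regime: turbulent (Re > 4000)
(c) Friction factor: f = 0.316/Re^0.25 = 0.316/28174^0.25 = 0.02439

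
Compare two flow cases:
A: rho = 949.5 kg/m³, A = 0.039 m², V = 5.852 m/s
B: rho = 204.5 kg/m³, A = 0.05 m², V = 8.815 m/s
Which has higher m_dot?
m_dot(A) = 216.7 kg/s, m_dot(B) = 90.13 kg/s. Answer: A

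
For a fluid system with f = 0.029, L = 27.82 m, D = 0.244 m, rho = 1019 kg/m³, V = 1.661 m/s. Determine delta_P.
Formula: \Delta P = f \frac{L}{D} \frac{\rho V^2}{2}
delta_P = 0.029·(27.82/0.244)·0.5·1019·1.661²/1000 = 4.648 kPa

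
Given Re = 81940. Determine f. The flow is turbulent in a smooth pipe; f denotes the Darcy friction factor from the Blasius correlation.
Formula: f = \frac{0.316}{Re^{0.25}}
f = 0.316/81940^0.25 = 0.01868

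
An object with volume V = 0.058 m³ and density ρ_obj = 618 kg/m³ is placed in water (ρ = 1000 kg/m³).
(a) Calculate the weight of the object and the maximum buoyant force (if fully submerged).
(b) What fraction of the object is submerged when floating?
(a) W=rho_obj*g*V=618*9.81*0.058=351.6 N; F_B(max)=rho*g*V=1000*9.81*0.058=569.0 N
(b) Floating fraction=rho_obj/rho=618/1000=0.618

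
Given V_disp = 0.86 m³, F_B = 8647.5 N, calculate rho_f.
Formula: F_B = \rho_f g V_{disp}
Substituting knowns: 8647.5 = rho_f·9.81·0.86
Solving for rho_f: rho_f = 8647.5/(9.81·0.86) = 1025 kg/m³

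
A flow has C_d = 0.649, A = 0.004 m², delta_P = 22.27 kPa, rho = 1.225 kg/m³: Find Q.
Formula: Q = C_d A \sqrt{\frac{2 \Delta P}{\rho}}
Q = 0.649·0.004·√(2·(22.27·1000)/1.225)·1000 = 495 L/s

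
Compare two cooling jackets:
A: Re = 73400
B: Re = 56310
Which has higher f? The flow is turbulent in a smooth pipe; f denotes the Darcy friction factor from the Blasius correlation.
f(A) = 0.0192, f(B) = 0.02051. Answer: B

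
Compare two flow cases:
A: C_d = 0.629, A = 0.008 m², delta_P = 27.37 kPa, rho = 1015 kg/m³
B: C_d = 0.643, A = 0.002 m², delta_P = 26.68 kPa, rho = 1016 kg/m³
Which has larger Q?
Q(A) = 36.95 L/s, Q(B) = 9.32 L/s. Answer: A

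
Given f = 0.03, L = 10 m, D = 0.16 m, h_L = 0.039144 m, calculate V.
Formula: h_L = f \frac{L}{D} \frac{V^2}{2g}
Substituting knowns: 0.039144 = 0.03·(10/0.16)·V²/(2·9.81)
Solving for V: V = √(0.039144·2·9.81/(0.03·(10/0.16))) = 0.64 m/s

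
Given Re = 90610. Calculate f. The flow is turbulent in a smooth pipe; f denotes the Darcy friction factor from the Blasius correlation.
Formula: f = \frac{0.316}{Re^{0.25}}
f = 0.316/90610^0.25 = 0.01821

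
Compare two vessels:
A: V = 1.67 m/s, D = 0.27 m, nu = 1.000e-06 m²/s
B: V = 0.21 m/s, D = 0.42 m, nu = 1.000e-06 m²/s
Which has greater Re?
Re(A) = 450900, Re(B) = 88200. Answer: A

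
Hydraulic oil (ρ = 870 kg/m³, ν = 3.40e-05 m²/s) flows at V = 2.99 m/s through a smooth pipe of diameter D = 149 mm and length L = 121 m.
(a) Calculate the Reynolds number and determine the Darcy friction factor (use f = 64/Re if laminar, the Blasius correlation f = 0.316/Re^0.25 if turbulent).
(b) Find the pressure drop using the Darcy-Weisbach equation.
(a) Re = V·D/ν = 2.99·0.149/3.40e-05 = 13103 → turbulent (Re > 4000); f = 0.316/Re^0.25 = 0.316/13103^0.25 = 0.029536
(b) Darcy-Weisbach: ΔP = f·(L/D)·½ρV²/1000 = 0.029536·(121/0.149)·½·870·2.99²/1000 = 93.28 kPa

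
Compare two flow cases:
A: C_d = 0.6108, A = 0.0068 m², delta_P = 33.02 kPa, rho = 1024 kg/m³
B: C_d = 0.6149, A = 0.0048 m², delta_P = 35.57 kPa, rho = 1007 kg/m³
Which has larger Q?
Q(A) = 33.36 L/s, Q(B) = 24.81 L/s. Answer: A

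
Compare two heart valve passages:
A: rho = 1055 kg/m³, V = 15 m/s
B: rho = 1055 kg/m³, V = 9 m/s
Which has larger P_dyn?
P_dyn(A) = 118.7 kPa, P_dyn(B) = 42.73 kPa. Answer: A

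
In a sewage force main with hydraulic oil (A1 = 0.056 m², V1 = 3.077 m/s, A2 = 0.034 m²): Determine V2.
Formula: V_2 = \frac{A_1 V_1}{A_2}
V2 = 0.056·3.077/0.034 = 5.068 m/s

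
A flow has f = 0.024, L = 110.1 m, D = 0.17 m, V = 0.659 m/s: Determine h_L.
Formula: h_L = f \frac{L}{D} \frac{V^2}{2g}
h_L = 0.024·(110.1/0.17)·0.659²/(2·9.81) = 0.344 m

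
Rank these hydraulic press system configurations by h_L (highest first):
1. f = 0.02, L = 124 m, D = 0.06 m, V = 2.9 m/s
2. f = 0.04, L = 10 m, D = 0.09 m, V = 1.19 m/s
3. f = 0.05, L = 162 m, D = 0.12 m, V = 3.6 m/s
Case 1: h_L = 17.72 m
Case 2: h_L = 0.3208 m
Case 3: h_L = 44.59 m
Ranking (highest first): 3, 1, 2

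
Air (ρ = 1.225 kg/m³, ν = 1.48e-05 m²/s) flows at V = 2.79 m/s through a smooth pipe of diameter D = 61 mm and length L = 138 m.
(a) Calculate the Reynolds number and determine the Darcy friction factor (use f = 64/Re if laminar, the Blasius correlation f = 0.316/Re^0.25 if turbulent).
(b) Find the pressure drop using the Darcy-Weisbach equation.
(a) Re = V·D/ν = 2.79·0.061/1.48e-05 = 11499 → turbulent (Re > 4000); f = 0.316/Re^0.25 = 0.316/11499^0.25 = 0.030516
(b) Darcy-Weisbach: ΔP = f·(L/D)·½ρV²/1000 = 0.030516·(138/0.061)·½·1.225·2.79²/1000 = 0.3291 kPa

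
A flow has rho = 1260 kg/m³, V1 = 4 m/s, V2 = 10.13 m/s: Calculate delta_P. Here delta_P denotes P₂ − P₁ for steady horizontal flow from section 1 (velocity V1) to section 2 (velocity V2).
Formula: \Delta P = \frac{1}{2} \rho (V_1^2 - V_2^2)
delta_P = 0.5·1260·(4² − 10.13²)/1000 = -54.57 kPa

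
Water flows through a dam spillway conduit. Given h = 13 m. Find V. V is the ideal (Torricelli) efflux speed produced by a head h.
Formula: V = \sqrt{2 g h}
V = √(2·9.81·13) = 15.97 m/s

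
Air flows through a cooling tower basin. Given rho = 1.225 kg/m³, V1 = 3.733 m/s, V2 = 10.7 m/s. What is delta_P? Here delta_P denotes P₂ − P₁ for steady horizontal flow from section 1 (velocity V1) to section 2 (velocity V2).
Formula: \Delta P = \frac{1}{2} \rho (V_1^2 - V_2^2)
delta_P = 0.5·1.225·(3.733² − 10.7²)/1000 = -0.06159 kPa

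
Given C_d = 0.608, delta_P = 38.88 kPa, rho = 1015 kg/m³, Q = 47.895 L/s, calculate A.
Formula: Q = C_d A \sqrt{\frac{2 \Delta P}{\rho}}
Substituting knowns: 47.895 = 0.608·A·√(2·(38.88·1000)/1015)·1000
Solving for A: A = (47.895/1000)/(0.608·√(2·(38.88·1000)/1015)) = 0.009 m²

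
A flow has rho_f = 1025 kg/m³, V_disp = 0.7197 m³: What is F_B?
Formula: F_B = \rho_f g V_{disp}
F_B = 1025·9.81·0.7197 = 7237 N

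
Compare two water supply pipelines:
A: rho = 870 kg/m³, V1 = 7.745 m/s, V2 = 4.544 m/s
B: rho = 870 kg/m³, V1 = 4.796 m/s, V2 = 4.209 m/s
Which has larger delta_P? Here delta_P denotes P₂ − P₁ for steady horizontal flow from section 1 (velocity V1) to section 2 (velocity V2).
delta_P(A) = 17.11 kPa, delta_P(B) = 2.299 kPa. Answer: A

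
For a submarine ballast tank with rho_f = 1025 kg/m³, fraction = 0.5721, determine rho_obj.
Formula: f_{sub} = \frac{\rho_{obj}}{\rho_f}
Substituting knowns: 0.5721 = rho_obj/1025
Solving for rho_obj: rho_obj = 0.5721·1025 = 586.4 kg/m³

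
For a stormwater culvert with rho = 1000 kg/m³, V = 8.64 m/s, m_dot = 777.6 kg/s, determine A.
Formula: \dot{m} = \rho A V
Substituting knowns: 777.6 = 1000·A·8.64
Solving for A: A = 777.6/(1000·8.64) = 0.09 m²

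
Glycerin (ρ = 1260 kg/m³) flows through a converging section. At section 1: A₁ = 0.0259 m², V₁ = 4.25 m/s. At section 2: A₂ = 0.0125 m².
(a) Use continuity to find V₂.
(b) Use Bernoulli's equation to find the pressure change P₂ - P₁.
(a) Continuity: A₁V₁=A₂V₂ -> V₂=A₁V₁/A₂=0.0259*4.25/0.0125=8.81 m/s
(b) Bernoulli: P₂-P₁=0.5*rho*(V₁^2-V₂^2)/1000=0.5*1260*(4.25^2-8.81^2)/1000=-37.52 kPa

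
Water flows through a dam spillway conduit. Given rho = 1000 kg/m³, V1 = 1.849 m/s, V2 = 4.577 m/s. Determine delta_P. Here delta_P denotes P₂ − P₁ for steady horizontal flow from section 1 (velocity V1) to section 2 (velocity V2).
Formula: \Delta P = \frac{1}{2} \rho (V_1^2 - V_2^2)
delta_P = 0.5·1000·(1.849² − 4.577²)/1000 = -8.765 kPa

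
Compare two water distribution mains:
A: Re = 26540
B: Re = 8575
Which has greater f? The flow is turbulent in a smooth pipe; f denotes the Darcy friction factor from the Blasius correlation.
f(A) = 0.02476, f(B) = 0.03284. Answer: B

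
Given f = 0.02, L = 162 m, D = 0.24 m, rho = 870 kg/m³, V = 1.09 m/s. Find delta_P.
Formula: \Delta P = f \frac{L}{D} \frac{\rho V^2}{2}
delta_P = 0.02·(162/0.24)·0.5·870·1.09²/1000 = 6.977 kPa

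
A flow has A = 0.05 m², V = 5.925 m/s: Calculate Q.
Formula: Q = A V
Q = 0.05·5.925·1000 = 296.2 L/s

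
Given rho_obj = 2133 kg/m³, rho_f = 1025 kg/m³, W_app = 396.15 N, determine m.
Formula: W_{app} = mg\left(1 - \frac{\rho_f}{\rho_{obj}}\right)
Substituting knowns: 396.15 = m·9.81·(1 − 1025/2133)
Solving for m: m = 396.15/(9.81·(1 − 1025/2133)) = 77.74 kg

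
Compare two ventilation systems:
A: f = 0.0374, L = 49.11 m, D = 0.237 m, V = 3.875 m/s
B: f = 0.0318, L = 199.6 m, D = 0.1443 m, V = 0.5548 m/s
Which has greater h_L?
h_L(A) = 5.931 m, h_L(B) = 0.6901 m. Answer: A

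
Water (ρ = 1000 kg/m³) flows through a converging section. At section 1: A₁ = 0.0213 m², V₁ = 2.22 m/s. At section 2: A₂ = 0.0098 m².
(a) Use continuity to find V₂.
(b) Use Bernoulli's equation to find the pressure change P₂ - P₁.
(a) Continuity: A₁V₁=A₂V₂ -> V₂=A₁V₁/A₂=0.0213*2.22/0.0098=4.83 m/s
(b) Bernoulli: P₂-P₁=0.5*rho*(V₁^2-V₂^2)/1000=0.5*1000*(2.22^2-4.83^2)/1000=-9.2 kPa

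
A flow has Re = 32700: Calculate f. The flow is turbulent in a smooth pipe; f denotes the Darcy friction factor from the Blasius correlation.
Formula: f = \frac{0.316}{Re^{0.25}}
f = 0.316/32700^0.25 = 0.0235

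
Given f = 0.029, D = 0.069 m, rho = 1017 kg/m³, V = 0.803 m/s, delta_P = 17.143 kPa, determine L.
Formula: \Delta P = f \frac{L}{D} \frac{\rho V^2}{2}
Substituting knowns: 17.143 = 0.029·(L/0.069)·0.5·1017·0.803²/1000
Solving for L: L = (17.143·1000)·0.069/(0.029·0.5·1017·0.803²) = 124.4 m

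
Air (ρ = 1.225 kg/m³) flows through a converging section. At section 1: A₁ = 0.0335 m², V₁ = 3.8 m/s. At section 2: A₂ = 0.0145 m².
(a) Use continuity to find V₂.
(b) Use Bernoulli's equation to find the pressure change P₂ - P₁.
(a) Continuity: A₁V₁=A₂V₂ -> V₂=A₁V₁/A₂=0.0335*3.8/0.0145=8.78 m/s
(b) Bernoulli: P₂-P₁=0.5*rho*(V₁^2-V₂^2)/1000=0.5*1.225*(3.8^2-8.78^2)/1000=-0.03837 kPa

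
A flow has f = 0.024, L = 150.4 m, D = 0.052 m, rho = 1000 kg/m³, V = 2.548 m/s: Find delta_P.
Formula: \Delta P = f \frac{L}{D} \frac{\rho V^2}{2}
delta_P = 0.024·(150.4/0.052)·0.5·1000·2.548²/1000 = 225.3 kPa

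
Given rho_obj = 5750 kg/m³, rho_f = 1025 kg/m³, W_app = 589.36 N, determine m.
Formula: W_{app} = mg\left(1 - \frac{\rho_f}{\rho_{obj}}\right)
Substituting knowns: 589.36 = m·9.81·(1 − 1025/5750)
Solving for m: m = 589.36/(9.81·(1 − 1025/5750)) = 73.11 kg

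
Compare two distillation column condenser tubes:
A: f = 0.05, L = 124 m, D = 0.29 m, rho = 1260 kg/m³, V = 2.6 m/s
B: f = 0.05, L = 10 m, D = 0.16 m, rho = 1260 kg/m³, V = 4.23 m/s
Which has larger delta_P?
delta_P(A) = 91.05 kPa, delta_P(B) = 35.23 kPa. Answer: A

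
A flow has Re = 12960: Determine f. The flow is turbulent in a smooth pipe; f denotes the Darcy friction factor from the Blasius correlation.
Formula: f = \frac{0.316}{Re^{0.25}}
f = 0.316/12960^0.25 = 0.02962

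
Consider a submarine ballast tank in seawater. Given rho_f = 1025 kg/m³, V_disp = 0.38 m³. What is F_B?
Formula: F_B = \rho_f g V_{disp}
F_B = 1025·9.81·0.38 = 3821 N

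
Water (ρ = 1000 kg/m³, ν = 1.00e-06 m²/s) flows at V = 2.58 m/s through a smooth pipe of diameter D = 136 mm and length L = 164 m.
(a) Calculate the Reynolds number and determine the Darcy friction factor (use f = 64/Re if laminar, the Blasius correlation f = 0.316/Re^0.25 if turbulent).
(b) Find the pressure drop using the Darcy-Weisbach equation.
(a) Re = V·D/ν = 2.58·0.136/1.00e-06 = 350880 → turbulent (Re > 4000); f = 0.316/Re^0.25 = 0.316/350880^0.25 = 0.012984 (Blasius is strictly valid for Re ≲ 1e5; used here as the smooth-pipe estimate the problem specifies)
(b) Darcy-Weisbach: ΔP = f·(L/D)·½ρV²/1000 = 0.012984·(164/0.136)·½·1000·2.58²/1000 = 52.11 kPa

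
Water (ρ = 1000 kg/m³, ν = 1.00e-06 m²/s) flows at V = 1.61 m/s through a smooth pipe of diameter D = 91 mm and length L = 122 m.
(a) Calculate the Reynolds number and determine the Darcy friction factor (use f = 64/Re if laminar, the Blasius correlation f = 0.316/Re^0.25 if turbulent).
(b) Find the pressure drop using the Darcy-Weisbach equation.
(a) Re = V·D/ν = 1.61·0.091/1.00e-06 = 146510 → turbulent (Re > 4000); f = 0.316/Re^0.25 = 0.316/146510^0.25 = 0.016152 (Blasius is strictly valid for Re ≲ 1e5; used here as the smooth-pipe estimate the problem specifies)
(b) Darcy-Weisbach: ΔP = f·(L/D)·½ρV²/1000 = 0.016152·(122/0.091)·½·1000·1.61²/1000 = 28.07 kPa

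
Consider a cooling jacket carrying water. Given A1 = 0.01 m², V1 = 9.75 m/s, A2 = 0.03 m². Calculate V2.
Formula: V_2 = \frac{A_1 V_1}{A_2}
V2 = 0.01·9.75/0.03 = 3.25 m/s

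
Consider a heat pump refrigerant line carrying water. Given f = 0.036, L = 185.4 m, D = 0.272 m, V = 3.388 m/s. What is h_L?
Formula: h_L = f \frac{L}{D} \frac{V^2}{2g}
h_L = 0.036·(185.4/0.272)·3.388²/(2·9.81) = 14.36 m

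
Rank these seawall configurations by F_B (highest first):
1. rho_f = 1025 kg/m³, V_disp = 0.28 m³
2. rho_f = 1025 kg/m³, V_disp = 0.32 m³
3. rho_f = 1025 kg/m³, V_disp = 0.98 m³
Case 1: F_B = 2815 N
Case 2: F_B = 3218 N
Case 3: F_B = 9854 N
Ranking (highest first): 3, 2, 1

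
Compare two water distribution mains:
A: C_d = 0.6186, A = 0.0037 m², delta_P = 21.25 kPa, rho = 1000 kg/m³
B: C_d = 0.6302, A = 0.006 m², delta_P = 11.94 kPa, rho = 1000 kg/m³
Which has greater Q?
Q(A) = 14.92 L/s, Q(B) = 18.48 L/s. Answer: B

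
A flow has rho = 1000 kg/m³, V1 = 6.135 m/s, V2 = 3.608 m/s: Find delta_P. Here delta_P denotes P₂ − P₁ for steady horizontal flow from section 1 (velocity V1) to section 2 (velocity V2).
Formula: \Delta P = \frac{1}{2} \rho (V_1^2 - V_2^2)
delta_P = 0.5·1000·(6.135² − 3.608²)/1000 = 12.31 kPa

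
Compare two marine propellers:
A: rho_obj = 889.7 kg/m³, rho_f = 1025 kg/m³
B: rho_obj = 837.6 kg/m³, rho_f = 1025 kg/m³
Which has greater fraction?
fraction(A) = 0.868, fraction(B) = 0.8172. Answer: A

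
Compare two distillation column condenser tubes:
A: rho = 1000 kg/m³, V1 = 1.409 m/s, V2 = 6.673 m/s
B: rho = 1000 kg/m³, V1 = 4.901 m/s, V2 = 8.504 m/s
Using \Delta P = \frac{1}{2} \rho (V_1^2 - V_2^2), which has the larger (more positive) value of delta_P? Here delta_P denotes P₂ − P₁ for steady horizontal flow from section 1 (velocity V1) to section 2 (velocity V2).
delta_P(A) = -21.27 kPa, delta_P(B) = -24.15 kPa. Answer: A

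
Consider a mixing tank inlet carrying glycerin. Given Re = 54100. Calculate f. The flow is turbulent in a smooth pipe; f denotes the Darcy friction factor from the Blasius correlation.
Formula: f = \frac{0.316}{Re^{0.25}}
f = 0.316/54100^0.25 = 0.02072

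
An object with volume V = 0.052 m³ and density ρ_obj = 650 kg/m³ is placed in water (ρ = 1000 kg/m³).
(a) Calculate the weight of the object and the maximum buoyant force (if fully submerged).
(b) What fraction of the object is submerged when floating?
(a) W=rho_obj*g*V=650*9.81*0.052=331.6 N; F_B(max)=rho*g*V=1000*9.81*0.052=510.1 N
(b) Floating fraction=rho_obj/rho=650/1000=0.650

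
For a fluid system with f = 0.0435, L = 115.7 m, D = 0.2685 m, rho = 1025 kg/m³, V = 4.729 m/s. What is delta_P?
Formula: \Delta P = f \frac{L}{D} \frac{\rho V^2}{2}
delta_P = 0.0435·(115.7/0.2685)·0.5·1025·4.729²/1000 = 214.8 kPa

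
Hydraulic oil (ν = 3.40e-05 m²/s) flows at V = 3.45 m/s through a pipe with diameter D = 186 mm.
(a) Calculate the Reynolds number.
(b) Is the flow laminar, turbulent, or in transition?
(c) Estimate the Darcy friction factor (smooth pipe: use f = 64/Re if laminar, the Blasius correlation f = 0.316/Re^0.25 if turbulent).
(a) Re = V·D/ν = 3.45·0.186/3.40e-05 = 18874
(b) Flow regime: turbulent (Re > 4000)
(c) Friction factor: f = 0.316/Re^0.25 = 0.316/18874^0.25 = 0.02696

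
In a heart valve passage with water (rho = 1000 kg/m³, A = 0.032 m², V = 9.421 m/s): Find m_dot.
Formula: \dot{m} = \rho A V
m_dot = 1000·0.032·9.421 = 301.5 kg/s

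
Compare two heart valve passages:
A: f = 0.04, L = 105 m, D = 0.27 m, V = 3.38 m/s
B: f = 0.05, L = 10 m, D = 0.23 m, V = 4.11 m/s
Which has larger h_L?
h_L(A) = 9.058 m, h_L(B) = 1.872 m. Answer: A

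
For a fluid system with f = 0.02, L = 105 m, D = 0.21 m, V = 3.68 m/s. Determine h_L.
Formula: h_L = f \frac{L}{D} \frac{V^2}{2g}
h_L = 0.02·(105/0.21)·3.68²/(2·9.81) = 6.902 m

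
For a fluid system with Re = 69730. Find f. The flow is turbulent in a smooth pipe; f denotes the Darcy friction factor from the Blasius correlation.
Formula: f = \frac{0.316}{Re^{0.25}}
f = 0.316/69730^0.25 = 0.01945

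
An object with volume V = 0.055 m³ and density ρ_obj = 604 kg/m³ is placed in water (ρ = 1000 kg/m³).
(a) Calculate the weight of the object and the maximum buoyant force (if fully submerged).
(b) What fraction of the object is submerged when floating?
(a) W=rho_obj*g*V=604*9.81*0.055=325.9 N; F_B(max)=rho*g*V=1000*9.81*0.055=539.5 N
(b) Floating fraction=rho_obj/rho=604/1000=0.604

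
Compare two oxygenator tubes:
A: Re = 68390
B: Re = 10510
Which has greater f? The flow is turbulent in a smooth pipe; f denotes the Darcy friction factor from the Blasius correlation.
f(A) = 0.01954, f(B) = 0.03121. Answer: B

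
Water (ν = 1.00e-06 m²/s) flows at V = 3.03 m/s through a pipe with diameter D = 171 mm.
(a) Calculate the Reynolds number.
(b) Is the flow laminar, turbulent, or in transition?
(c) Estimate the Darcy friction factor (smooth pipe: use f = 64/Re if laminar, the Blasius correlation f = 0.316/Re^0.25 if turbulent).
(a) Re = V·D/ν = 3.03·0.171/1.00e-06 = 518130
(b) Flow regime: turbulent (Re > 4000)
(c) Friction factor: f = 0.316/Re^0.25 = 0.316/518130^0.25 = 0.01178 (Blasius is strictly valid for Re ≲ 1e5; used here as the smooth-pipe estimate the problem specifies)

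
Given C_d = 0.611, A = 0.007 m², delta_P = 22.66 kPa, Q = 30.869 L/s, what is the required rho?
Formula: Q = C_d A \sqrt{\frac{2 \Delta P}{\rho}}
Substituting knowns: 30.869 = 0.611·0.007·√(2·(22.66·1000)/rho)·1000
Solving for rho: rho = 2·(22.66·1000)/((30.869/1000)/(0.611·0.007))² = 870 kg/m³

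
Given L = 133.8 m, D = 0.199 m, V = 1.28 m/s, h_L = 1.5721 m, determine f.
Formula: h_L = f \frac{L}{D} \frac{V^2}{2g}
Substituting knowns: 1.5721 = f·(133.8/0.199)·1.28²/(2·9.81)
Solving for f: f = 1.5721·2·9.81/((133.8/0.199)·1.28²) = 0.028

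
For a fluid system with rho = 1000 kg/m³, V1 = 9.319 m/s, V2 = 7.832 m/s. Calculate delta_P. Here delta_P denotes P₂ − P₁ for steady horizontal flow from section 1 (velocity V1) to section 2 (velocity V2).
Formula: \Delta P = \frac{1}{2} \rho (V_1^2 - V_2^2)
delta_P = 0.5·1000·(9.319² − 7.832²)/1000 = 12.75 kPa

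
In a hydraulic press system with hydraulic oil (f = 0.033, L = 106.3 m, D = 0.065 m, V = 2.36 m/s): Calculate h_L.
Formula: h_L = f \frac{L}{D} \frac{V^2}{2g}
h_L = 0.033·(106.3/0.065)·2.36²/(2·9.81) = 15.32 m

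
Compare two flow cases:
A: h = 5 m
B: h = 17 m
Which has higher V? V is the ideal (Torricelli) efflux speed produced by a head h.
V(A) = 9.905 m/s, V(B) = 18.26 m/s. Answer: B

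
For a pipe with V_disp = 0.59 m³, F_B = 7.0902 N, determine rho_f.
Formula: F_B = \rho_f g V_{disp}
Substituting knowns: 7.0902 = rho_f·9.81·0.59
Solving for rho_f: rho_f = 7.0902/(9.81·0.59) = 1.225 kg/m³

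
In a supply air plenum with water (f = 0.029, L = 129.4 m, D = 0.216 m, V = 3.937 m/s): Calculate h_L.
Formula: h_L = f \frac{L}{D} \frac{V^2}{2g}
h_L = 0.029·(129.4/0.216)·3.937²/(2·9.81) = 13.72 m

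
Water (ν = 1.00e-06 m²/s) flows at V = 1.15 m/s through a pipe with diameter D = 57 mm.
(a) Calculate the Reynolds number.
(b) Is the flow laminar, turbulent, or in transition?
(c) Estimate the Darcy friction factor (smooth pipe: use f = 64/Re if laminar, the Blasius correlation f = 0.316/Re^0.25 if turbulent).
(a) Re = V·D/ν = 1.15·0.057/1.00e-06 = 65550
(b) Flow regime: turbulent (Re > 4000)
(c) Friction factor: f = 0.316/Re^0.25 = 0.316/65550^0.25 = 0.01975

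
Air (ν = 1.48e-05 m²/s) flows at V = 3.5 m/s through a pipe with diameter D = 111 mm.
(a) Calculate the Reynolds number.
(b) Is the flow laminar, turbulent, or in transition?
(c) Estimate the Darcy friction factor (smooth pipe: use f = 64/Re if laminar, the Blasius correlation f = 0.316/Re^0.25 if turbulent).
(a) Re = V·D/ν = 3.5·0.111/1.48e-05 = 26250
(b) Flow regime: turbulent (Re > 4000)
(c) Friction factor: f = 0.316/Re^0.25 = 0.316/26250^0.25 = 0.02483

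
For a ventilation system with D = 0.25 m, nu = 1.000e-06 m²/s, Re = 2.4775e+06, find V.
Formula: Re = \frac{V D}{\nu}
Substituting knowns: 2.4775e+06 = V·0.25/1.000e-06
Solving for V: V = 2.4775e+06·1.000e-06/0.25 = 9.91 m/s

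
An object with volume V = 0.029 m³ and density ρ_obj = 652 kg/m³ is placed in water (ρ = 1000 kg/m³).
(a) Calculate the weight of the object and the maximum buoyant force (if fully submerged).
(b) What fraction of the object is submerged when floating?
(a) W=rho_obj*g*V=652*9.81*0.029=185.5 N; F_B(max)=rho*g*V=1000*9.81*0.029=284.5 N
(b) Floating fraction=rho_obj/rho=652/1000=0.652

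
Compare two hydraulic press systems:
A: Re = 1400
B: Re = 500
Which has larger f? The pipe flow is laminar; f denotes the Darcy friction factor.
f(A) = 0.04571, f(B) = 0.128. Answer: B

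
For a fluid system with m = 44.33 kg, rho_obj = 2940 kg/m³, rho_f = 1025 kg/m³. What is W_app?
Formula: W_{app} = mg\left(1 - \frac{\rho_f}{\rho_{obj}}\right)
W_app = 44.33·9.81·(1 − 1025/2940) = 283.3 N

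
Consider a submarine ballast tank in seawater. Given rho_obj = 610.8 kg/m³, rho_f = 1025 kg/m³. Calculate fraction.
Formula: f_{sub} = \frac{\rho_{obj}}{\rho_f}
fraction = 610.8/1025 = 0.5959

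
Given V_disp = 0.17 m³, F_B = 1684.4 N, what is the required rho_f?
Formula: F_B = \rho_f g V_{disp}
Substituting knowns: 1684.4 = rho_f·9.81·0.17
Solving for rho_f: rho_f = 1684.4/(9.81·0.17) = 1010 kg/m³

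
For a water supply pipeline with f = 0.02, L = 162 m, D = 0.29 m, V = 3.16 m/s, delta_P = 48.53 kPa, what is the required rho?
Formula: \Delta P = f \frac{L}{D} \frac{\rho V^2}{2}
Substituting knowns: 48.53 = 0.02·(162/0.29)·0.5·rho·3.16²/1000
Solving for rho: rho = (48.53·1000)/(0.02·(162/0.29)·0.5·3.16²) = 870 kg/m³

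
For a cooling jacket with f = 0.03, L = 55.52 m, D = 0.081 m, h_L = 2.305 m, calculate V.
Formula: h_L = f \frac{L}{D} \frac{V^2}{2g}
Substituting knowns: 2.305 = 0.03·(55.52/0.081)·V²/(2·9.81)
Solving for V: V = √(2.305·2·9.81/(0.03·(55.52/0.081))) = 1.483 m/s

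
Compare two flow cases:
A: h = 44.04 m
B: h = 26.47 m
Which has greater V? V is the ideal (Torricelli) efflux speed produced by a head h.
V(A) = 29.39 m/s, V(B) = 22.79 m/s. Answer: A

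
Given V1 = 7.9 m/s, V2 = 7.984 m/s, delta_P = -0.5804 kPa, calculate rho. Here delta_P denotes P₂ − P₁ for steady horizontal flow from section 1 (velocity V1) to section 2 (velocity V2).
Formula: \Delta P = \frac{1}{2} \rho (V_1^2 - V_2^2)
Substituting knowns: -0.5804 = 0.5·rho·(7.9² − 7.984²)/1000
Solving for rho: rho = 2·(-0.5804·1000)/(7.9² − 7.984²) = 870 kg/m³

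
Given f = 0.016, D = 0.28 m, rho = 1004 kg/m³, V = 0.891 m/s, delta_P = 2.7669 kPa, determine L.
Formula: \Delta P = f \frac{L}{D} \frac{\rho V^2}{2}
Substituting knowns: 2.7669 = 0.016·(L/0.28)·0.5·1004·0.891²/1000
Solving for L: L = (2.7669·1000)·0.28/(0.016·0.5·1004·0.891²) = 121.5 m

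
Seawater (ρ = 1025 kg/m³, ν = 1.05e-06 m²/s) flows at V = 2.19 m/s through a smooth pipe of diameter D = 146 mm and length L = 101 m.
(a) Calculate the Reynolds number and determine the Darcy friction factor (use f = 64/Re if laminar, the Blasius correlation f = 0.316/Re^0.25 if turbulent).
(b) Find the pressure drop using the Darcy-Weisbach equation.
(a) Re = V·D/ν = 2.19·0.146/1.05e-06 = 304510 → turbulent (Re > 4000); f = 0.316/Re^0.25 = 0.316/304510^0.25 = 0.013452 (Blasius is strictly valid for Re ≲ 1e5; used here as the smooth-pipe estimate the problem specifies)
(b) Darcy-Weisbach: ΔP = f·(L/D)·½ρV²/1000 = 0.013452·(101/0.146)·½·1025·2.19²/1000 = 22.87 kPa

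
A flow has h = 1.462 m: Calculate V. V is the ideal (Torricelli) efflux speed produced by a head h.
Formula: V = \sqrt{2 g h}
V = √(2·9.81·1.462) = 5.356 m/s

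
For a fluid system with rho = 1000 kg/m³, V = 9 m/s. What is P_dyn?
Formula: P_{dyn} = \frac{1}{2} \rho V^2
P_dyn = 0.5·1000·9²/1000 = 40.5 kPa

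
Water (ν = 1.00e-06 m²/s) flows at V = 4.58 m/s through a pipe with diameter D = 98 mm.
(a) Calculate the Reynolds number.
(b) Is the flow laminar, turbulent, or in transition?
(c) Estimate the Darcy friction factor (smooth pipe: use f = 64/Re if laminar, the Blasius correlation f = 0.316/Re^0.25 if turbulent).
(a) Re = V·D/ν = 4.58·0.098/1.00e-06 = 448840
(b) Flow regime: turbulent (Re > 4000)
(c) Friction factor: f = 0.316/Re^0.25 = 0.316/448840^0.25 = 0.01221 (Blasius is strictly valid for Re ≲ 1e5; used here as the smooth-pipe estimate the problem specifies)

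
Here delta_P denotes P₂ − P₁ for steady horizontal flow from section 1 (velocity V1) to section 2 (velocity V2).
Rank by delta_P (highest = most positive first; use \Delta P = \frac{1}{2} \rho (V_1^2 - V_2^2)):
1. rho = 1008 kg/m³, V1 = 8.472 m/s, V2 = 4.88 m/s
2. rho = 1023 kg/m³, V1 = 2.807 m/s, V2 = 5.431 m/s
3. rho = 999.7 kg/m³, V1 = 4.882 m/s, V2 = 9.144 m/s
Case 1: delta_P = 24.17 kPa
Case 2: delta_P = -11.06 kPa
Case 3: delta_P = -29.88 kPa
Ranking (highest first): 1, 2, 3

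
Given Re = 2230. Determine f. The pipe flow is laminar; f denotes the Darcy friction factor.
Formula: f = \frac{64}{Re}
f = 64/2230 = 0.0287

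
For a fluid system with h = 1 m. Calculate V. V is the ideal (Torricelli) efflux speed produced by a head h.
Formula: V = \sqrt{2 g h}
V = √(2·9.81·1) = 4.429 m/s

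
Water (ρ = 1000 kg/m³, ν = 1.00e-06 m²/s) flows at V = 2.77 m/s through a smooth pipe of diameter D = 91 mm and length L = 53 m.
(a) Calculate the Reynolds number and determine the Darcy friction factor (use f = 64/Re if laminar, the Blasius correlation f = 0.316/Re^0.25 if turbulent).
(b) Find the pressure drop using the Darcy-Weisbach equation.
(a) Re = V·D/ν = 2.77·0.091/1.00e-06 = 252070 → turbulent (Re > 4000); f = 0.316/Re^0.25 = 0.316/252070^0.25 = 0.014103 (Blasius is strictly valid for Re ≲ 1e5; used here as the smooth-pipe estimate the problem specifies)
(b) Darcy-Weisbach: ΔP = f·(L/D)·½ρV²/1000 = 0.014103·(53/0.091)·½·1000·2.77²/1000 = 31.51 kPa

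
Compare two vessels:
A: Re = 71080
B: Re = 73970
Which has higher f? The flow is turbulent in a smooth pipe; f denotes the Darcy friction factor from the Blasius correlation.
f(A) = 0.01935, f(B) = 0.01916. Answer: A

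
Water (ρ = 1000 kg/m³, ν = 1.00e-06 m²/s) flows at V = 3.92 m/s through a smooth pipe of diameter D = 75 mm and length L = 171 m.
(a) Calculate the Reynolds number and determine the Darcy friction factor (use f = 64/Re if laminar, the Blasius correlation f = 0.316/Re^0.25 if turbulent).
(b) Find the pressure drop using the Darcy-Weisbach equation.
(a) Re = V·D/ν = 3.92·0.075/1.00e-06 = 294000 → turbulent (Re > 4000); f = 0.316/Re^0.25 = 0.316/294000^0.25 = 0.013571 (Blasius is strictly valid for Re ≲ 1e5; used here as the smooth-pipe estimate the problem specifies)
(b) Darcy-Weisbach: ΔP = f·(L/D)·½ρV²/1000 = 0.013571·(171/0.075)·½·1000·3.92²/1000 = 237.7 kPa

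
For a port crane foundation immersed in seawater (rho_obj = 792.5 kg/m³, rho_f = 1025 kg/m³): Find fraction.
Formula: f_{sub} = \frac{\rho_{obj}}{\rho_f}
fraction = 792.5/1025 = 0.7732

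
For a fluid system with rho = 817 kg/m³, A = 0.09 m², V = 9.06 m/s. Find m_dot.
Formula: \dot{m} = \rho A V
m_dot = 817·0.09·9.06 = 666.2 kg/s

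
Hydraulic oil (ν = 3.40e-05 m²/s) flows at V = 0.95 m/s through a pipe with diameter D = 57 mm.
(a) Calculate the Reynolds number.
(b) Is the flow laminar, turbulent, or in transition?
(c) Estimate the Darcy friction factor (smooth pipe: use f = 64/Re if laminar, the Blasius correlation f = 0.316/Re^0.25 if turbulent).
(a) Re = V·D/ν = 0.95·0.057/3.40e-05 = 1592.6
(b) Flow regime: laminar (Re < 2300)
(c) Friction factor: f = 64/Re = 64/1592.6 = 0.04019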